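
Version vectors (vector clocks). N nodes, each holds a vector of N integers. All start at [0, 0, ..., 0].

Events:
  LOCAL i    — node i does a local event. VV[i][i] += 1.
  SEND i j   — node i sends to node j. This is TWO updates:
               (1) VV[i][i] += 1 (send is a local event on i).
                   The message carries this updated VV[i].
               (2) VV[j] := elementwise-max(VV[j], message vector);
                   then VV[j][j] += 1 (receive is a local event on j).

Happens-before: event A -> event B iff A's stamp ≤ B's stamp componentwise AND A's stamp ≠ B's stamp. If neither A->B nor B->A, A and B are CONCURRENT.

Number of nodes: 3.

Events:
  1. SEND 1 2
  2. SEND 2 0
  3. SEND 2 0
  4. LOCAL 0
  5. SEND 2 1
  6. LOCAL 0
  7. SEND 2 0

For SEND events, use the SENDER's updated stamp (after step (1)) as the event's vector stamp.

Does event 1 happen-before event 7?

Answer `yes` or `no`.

Initial: VV[0]=[0, 0, 0]
Initial: VV[1]=[0, 0, 0]
Initial: VV[2]=[0, 0, 0]
Event 1: SEND 1->2: VV[1][1]++ -> VV[1]=[0, 1, 0], msg_vec=[0, 1, 0]; VV[2]=max(VV[2],msg_vec) then VV[2][2]++ -> VV[2]=[0, 1, 1]
Event 2: SEND 2->0: VV[2][2]++ -> VV[2]=[0, 1, 2], msg_vec=[0, 1, 2]; VV[0]=max(VV[0],msg_vec) then VV[0][0]++ -> VV[0]=[1, 1, 2]
Event 3: SEND 2->0: VV[2][2]++ -> VV[2]=[0, 1, 3], msg_vec=[0, 1, 3]; VV[0]=max(VV[0],msg_vec) then VV[0][0]++ -> VV[0]=[2, 1, 3]
Event 4: LOCAL 0: VV[0][0]++ -> VV[0]=[3, 1, 3]
Event 5: SEND 2->1: VV[2][2]++ -> VV[2]=[0, 1, 4], msg_vec=[0, 1, 4]; VV[1]=max(VV[1],msg_vec) then VV[1][1]++ -> VV[1]=[0, 2, 4]
Event 6: LOCAL 0: VV[0][0]++ -> VV[0]=[4, 1, 3]
Event 7: SEND 2->0: VV[2][2]++ -> VV[2]=[0, 1, 5], msg_vec=[0, 1, 5]; VV[0]=max(VV[0],msg_vec) then VV[0][0]++ -> VV[0]=[5, 1, 5]
Event 1 stamp: [0, 1, 0]
Event 7 stamp: [0, 1, 5]
[0, 1, 0] <= [0, 1, 5]? True. Equal? False. Happens-before: True

Answer: yes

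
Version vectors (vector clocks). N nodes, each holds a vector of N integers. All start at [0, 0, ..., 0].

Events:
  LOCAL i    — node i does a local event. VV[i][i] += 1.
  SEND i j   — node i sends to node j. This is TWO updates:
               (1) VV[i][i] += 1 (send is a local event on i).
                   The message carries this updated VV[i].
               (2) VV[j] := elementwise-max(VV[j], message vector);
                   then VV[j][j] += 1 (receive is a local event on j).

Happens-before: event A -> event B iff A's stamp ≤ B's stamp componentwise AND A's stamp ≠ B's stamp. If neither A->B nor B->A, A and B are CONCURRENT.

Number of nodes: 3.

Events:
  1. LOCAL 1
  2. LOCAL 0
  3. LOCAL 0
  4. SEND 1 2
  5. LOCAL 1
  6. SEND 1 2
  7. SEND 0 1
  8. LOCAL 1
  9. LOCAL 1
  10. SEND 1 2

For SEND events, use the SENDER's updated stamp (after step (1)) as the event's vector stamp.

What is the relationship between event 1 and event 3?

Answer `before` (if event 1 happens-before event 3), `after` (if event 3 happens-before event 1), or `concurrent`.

Initial: VV[0]=[0, 0, 0]
Initial: VV[1]=[0, 0, 0]
Initial: VV[2]=[0, 0, 0]
Event 1: LOCAL 1: VV[1][1]++ -> VV[1]=[0, 1, 0]
Event 2: LOCAL 0: VV[0][0]++ -> VV[0]=[1, 0, 0]
Event 3: LOCAL 0: VV[0][0]++ -> VV[0]=[2, 0, 0]
Event 4: SEND 1->2: VV[1][1]++ -> VV[1]=[0, 2, 0], msg_vec=[0, 2, 0]; VV[2]=max(VV[2],msg_vec) then VV[2][2]++ -> VV[2]=[0, 2, 1]
Event 5: LOCAL 1: VV[1][1]++ -> VV[1]=[0, 3, 0]
Event 6: SEND 1->2: VV[1][1]++ -> VV[1]=[0, 4, 0], msg_vec=[0, 4, 0]; VV[2]=max(VV[2],msg_vec) then VV[2][2]++ -> VV[2]=[0, 4, 2]
Event 7: SEND 0->1: VV[0][0]++ -> VV[0]=[3, 0, 0], msg_vec=[3, 0, 0]; VV[1]=max(VV[1],msg_vec) then VV[1][1]++ -> VV[1]=[3, 5, 0]
Event 8: LOCAL 1: VV[1][1]++ -> VV[1]=[3, 6, 0]
Event 9: LOCAL 1: VV[1][1]++ -> VV[1]=[3, 7, 0]
Event 10: SEND 1->2: VV[1][1]++ -> VV[1]=[3, 8, 0], msg_vec=[3, 8, 0]; VV[2]=max(VV[2],msg_vec) then VV[2][2]++ -> VV[2]=[3, 8, 3]
Event 1 stamp: [0, 1, 0]
Event 3 stamp: [2, 0, 0]
[0, 1, 0] <= [2, 0, 0]? False
[2, 0, 0] <= [0, 1, 0]? False
Relation: concurrent

Answer: concurrent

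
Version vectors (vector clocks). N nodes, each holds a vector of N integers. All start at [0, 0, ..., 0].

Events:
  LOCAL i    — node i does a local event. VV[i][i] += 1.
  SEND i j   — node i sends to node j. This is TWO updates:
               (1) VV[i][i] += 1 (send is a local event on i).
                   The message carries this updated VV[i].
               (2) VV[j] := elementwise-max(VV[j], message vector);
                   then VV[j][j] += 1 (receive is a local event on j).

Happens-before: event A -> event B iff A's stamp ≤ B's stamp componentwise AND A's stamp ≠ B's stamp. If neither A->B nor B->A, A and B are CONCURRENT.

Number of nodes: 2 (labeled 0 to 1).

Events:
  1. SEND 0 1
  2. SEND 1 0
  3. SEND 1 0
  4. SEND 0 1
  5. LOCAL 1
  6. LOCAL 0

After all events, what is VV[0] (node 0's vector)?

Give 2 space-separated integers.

Answer: 5 3

Derivation:
Initial: VV[0]=[0, 0]
Initial: VV[1]=[0, 0]
Event 1: SEND 0->1: VV[0][0]++ -> VV[0]=[1, 0], msg_vec=[1, 0]; VV[1]=max(VV[1],msg_vec) then VV[1][1]++ -> VV[1]=[1, 1]
Event 2: SEND 1->0: VV[1][1]++ -> VV[1]=[1, 2], msg_vec=[1, 2]; VV[0]=max(VV[0],msg_vec) then VV[0][0]++ -> VV[0]=[2, 2]
Event 3: SEND 1->0: VV[1][1]++ -> VV[1]=[1, 3], msg_vec=[1, 3]; VV[0]=max(VV[0],msg_vec) then VV[0][0]++ -> VV[0]=[3, 3]
Event 4: SEND 0->1: VV[0][0]++ -> VV[0]=[4, 3], msg_vec=[4, 3]; VV[1]=max(VV[1],msg_vec) then VV[1][1]++ -> VV[1]=[4, 4]
Event 5: LOCAL 1: VV[1][1]++ -> VV[1]=[4, 5]
Event 6: LOCAL 0: VV[0][0]++ -> VV[0]=[5, 3]
Final vectors: VV[0]=[5, 3]; VV[1]=[4, 5]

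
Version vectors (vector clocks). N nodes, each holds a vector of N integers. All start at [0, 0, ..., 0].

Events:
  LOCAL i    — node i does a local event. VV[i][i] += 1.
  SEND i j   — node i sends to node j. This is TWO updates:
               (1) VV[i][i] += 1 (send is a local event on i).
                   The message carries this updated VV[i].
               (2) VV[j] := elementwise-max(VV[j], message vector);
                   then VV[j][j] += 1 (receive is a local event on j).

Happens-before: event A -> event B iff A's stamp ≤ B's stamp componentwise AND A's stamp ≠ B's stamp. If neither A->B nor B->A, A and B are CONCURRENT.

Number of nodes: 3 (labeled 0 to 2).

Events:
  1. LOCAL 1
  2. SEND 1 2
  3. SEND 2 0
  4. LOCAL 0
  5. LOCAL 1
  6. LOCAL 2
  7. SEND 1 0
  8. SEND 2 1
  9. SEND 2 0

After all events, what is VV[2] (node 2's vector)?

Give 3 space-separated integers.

Answer: 0 2 5

Derivation:
Initial: VV[0]=[0, 0, 0]
Initial: VV[1]=[0, 0, 0]
Initial: VV[2]=[0, 0, 0]
Event 1: LOCAL 1: VV[1][1]++ -> VV[1]=[0, 1, 0]
Event 2: SEND 1->2: VV[1][1]++ -> VV[1]=[0, 2, 0], msg_vec=[0, 2, 0]; VV[2]=max(VV[2],msg_vec) then VV[2][2]++ -> VV[2]=[0, 2, 1]
Event 3: SEND 2->0: VV[2][2]++ -> VV[2]=[0, 2, 2], msg_vec=[0, 2, 2]; VV[0]=max(VV[0],msg_vec) then VV[0][0]++ -> VV[0]=[1, 2, 2]
Event 4: LOCAL 0: VV[0][0]++ -> VV[0]=[2, 2, 2]
Event 5: LOCAL 1: VV[1][1]++ -> VV[1]=[0, 3, 0]
Event 6: LOCAL 2: VV[2][2]++ -> VV[2]=[0, 2, 3]
Event 7: SEND 1->0: VV[1][1]++ -> VV[1]=[0, 4, 0], msg_vec=[0, 4, 0]; VV[0]=max(VV[0],msg_vec) then VV[0][0]++ -> VV[0]=[3, 4, 2]
Event 8: SEND 2->1: VV[2][2]++ -> VV[2]=[0, 2, 4], msg_vec=[0, 2, 4]; VV[1]=max(VV[1],msg_vec) then VV[1][1]++ -> VV[1]=[0, 5, 4]
Event 9: SEND 2->0: VV[2][2]++ -> VV[2]=[0, 2, 5], msg_vec=[0, 2, 5]; VV[0]=max(VV[0],msg_vec) then VV[0][0]++ -> VV[0]=[4, 4, 5]
Final vectors: VV[0]=[4, 4, 5]; VV[1]=[0, 5, 4]; VV[2]=[0, 2, 5]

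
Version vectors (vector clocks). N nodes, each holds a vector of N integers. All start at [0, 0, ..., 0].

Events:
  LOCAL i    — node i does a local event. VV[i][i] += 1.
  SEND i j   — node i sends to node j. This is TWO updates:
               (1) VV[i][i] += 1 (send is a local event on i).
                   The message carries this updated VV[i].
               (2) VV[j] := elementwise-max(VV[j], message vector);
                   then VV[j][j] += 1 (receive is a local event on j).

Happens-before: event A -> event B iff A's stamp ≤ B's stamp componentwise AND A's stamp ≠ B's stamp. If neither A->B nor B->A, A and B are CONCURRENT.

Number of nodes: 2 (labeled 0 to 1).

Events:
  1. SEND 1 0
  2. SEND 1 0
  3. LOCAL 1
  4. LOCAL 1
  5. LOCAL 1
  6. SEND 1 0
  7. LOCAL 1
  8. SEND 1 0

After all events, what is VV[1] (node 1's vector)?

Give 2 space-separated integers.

Initial: VV[0]=[0, 0]
Initial: VV[1]=[0, 0]
Event 1: SEND 1->0: VV[1][1]++ -> VV[1]=[0, 1], msg_vec=[0, 1]; VV[0]=max(VV[0],msg_vec) then VV[0][0]++ -> VV[0]=[1, 1]
Event 2: SEND 1->0: VV[1][1]++ -> VV[1]=[0, 2], msg_vec=[0, 2]; VV[0]=max(VV[0],msg_vec) then VV[0][0]++ -> VV[0]=[2, 2]
Event 3: LOCAL 1: VV[1][1]++ -> VV[1]=[0, 3]
Event 4: LOCAL 1: VV[1][1]++ -> VV[1]=[0, 4]
Event 5: LOCAL 1: VV[1][1]++ -> VV[1]=[0, 5]
Event 6: SEND 1->0: VV[1][1]++ -> VV[1]=[0, 6], msg_vec=[0, 6]; VV[0]=max(VV[0],msg_vec) then VV[0][0]++ -> VV[0]=[3, 6]
Event 7: LOCAL 1: VV[1][1]++ -> VV[1]=[0, 7]
Event 8: SEND 1->0: VV[1][1]++ -> VV[1]=[0, 8], msg_vec=[0, 8]; VV[0]=max(VV[0],msg_vec) then VV[0][0]++ -> VV[0]=[4, 8]
Final vectors: VV[0]=[4, 8]; VV[1]=[0, 8]

Answer: 0 8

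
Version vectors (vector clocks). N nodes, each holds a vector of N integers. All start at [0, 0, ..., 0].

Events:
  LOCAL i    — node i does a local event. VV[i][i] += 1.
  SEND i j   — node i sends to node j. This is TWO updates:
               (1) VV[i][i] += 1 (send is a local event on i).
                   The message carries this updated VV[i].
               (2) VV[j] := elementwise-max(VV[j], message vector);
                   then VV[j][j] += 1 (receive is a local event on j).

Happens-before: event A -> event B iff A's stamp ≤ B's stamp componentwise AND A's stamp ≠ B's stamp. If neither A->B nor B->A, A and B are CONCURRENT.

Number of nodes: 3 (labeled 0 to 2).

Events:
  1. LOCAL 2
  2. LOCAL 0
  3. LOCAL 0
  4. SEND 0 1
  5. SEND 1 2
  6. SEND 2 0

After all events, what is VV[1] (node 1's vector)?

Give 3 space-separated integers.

Initial: VV[0]=[0, 0, 0]
Initial: VV[1]=[0, 0, 0]
Initial: VV[2]=[0, 0, 0]
Event 1: LOCAL 2: VV[2][2]++ -> VV[2]=[0, 0, 1]
Event 2: LOCAL 0: VV[0][0]++ -> VV[0]=[1, 0, 0]
Event 3: LOCAL 0: VV[0][0]++ -> VV[0]=[2, 0, 0]
Event 4: SEND 0->1: VV[0][0]++ -> VV[0]=[3, 0, 0], msg_vec=[3, 0, 0]; VV[1]=max(VV[1],msg_vec) then VV[1][1]++ -> VV[1]=[3, 1, 0]
Event 5: SEND 1->2: VV[1][1]++ -> VV[1]=[3, 2, 0], msg_vec=[3, 2, 0]; VV[2]=max(VV[2],msg_vec) then VV[2][2]++ -> VV[2]=[3, 2, 2]
Event 6: SEND 2->0: VV[2][2]++ -> VV[2]=[3, 2, 3], msg_vec=[3, 2, 3]; VV[0]=max(VV[0],msg_vec) then VV[0][0]++ -> VV[0]=[4, 2, 3]
Final vectors: VV[0]=[4, 2, 3]; VV[1]=[3, 2, 0]; VV[2]=[3, 2, 3]

Answer: 3 2 0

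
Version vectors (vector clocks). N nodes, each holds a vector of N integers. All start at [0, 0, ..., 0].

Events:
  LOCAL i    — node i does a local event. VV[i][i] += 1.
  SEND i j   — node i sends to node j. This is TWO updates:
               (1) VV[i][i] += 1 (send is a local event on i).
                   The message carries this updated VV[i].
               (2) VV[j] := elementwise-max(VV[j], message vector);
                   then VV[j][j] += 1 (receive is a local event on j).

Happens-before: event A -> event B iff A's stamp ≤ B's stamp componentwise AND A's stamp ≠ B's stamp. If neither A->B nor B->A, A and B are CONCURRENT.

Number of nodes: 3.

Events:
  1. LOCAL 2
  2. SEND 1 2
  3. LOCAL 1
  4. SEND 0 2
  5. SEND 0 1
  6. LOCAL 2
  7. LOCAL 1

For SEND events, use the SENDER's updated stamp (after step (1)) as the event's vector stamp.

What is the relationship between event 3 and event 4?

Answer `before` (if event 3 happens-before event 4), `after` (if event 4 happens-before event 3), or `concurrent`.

Initial: VV[0]=[0, 0, 0]
Initial: VV[1]=[0, 0, 0]
Initial: VV[2]=[0, 0, 0]
Event 1: LOCAL 2: VV[2][2]++ -> VV[2]=[0, 0, 1]
Event 2: SEND 1->2: VV[1][1]++ -> VV[1]=[0, 1, 0], msg_vec=[0, 1, 0]; VV[2]=max(VV[2],msg_vec) then VV[2][2]++ -> VV[2]=[0, 1, 2]
Event 3: LOCAL 1: VV[1][1]++ -> VV[1]=[0, 2, 0]
Event 4: SEND 0->2: VV[0][0]++ -> VV[0]=[1, 0, 0], msg_vec=[1, 0, 0]; VV[2]=max(VV[2],msg_vec) then VV[2][2]++ -> VV[2]=[1, 1, 3]
Event 5: SEND 0->1: VV[0][0]++ -> VV[0]=[2, 0, 0], msg_vec=[2, 0, 0]; VV[1]=max(VV[1],msg_vec) then VV[1][1]++ -> VV[1]=[2, 3, 0]
Event 6: LOCAL 2: VV[2][2]++ -> VV[2]=[1, 1, 4]
Event 7: LOCAL 1: VV[1][1]++ -> VV[1]=[2, 4, 0]
Event 3 stamp: [0, 2, 0]
Event 4 stamp: [1, 0, 0]
[0, 2, 0] <= [1, 0, 0]? False
[1, 0, 0] <= [0, 2, 0]? False
Relation: concurrent

Answer: concurrent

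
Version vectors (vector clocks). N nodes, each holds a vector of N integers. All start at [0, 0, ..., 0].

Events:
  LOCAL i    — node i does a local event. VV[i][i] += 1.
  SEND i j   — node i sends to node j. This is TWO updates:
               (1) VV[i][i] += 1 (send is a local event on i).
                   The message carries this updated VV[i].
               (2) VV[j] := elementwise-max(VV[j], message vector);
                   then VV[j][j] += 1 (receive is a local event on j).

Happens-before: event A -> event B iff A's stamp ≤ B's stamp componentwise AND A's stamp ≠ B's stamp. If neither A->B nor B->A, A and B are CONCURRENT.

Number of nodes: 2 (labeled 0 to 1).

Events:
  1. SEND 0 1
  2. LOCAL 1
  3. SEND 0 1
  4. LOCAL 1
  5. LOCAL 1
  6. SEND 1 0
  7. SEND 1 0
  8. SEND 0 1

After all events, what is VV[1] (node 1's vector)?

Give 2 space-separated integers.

Answer: 5 8

Derivation:
Initial: VV[0]=[0, 0]
Initial: VV[1]=[0, 0]
Event 1: SEND 0->1: VV[0][0]++ -> VV[0]=[1, 0], msg_vec=[1, 0]; VV[1]=max(VV[1],msg_vec) then VV[1][1]++ -> VV[1]=[1, 1]
Event 2: LOCAL 1: VV[1][1]++ -> VV[1]=[1, 2]
Event 3: SEND 0->1: VV[0][0]++ -> VV[0]=[2, 0], msg_vec=[2, 0]; VV[1]=max(VV[1],msg_vec) then VV[1][1]++ -> VV[1]=[2, 3]
Event 4: LOCAL 1: VV[1][1]++ -> VV[1]=[2, 4]
Event 5: LOCAL 1: VV[1][1]++ -> VV[1]=[2, 5]
Event 6: SEND 1->0: VV[1][1]++ -> VV[1]=[2, 6], msg_vec=[2, 6]; VV[0]=max(VV[0],msg_vec) then VV[0][0]++ -> VV[0]=[3, 6]
Event 7: SEND 1->0: VV[1][1]++ -> VV[1]=[2, 7], msg_vec=[2, 7]; VV[0]=max(VV[0],msg_vec) then VV[0][0]++ -> VV[0]=[4, 7]
Event 8: SEND 0->1: VV[0][0]++ -> VV[0]=[5, 7], msg_vec=[5, 7]; VV[1]=max(VV[1],msg_vec) then VV[1][1]++ -> VV[1]=[5, 8]
Final vectors: VV[0]=[5, 7]; VV[1]=[5, 8]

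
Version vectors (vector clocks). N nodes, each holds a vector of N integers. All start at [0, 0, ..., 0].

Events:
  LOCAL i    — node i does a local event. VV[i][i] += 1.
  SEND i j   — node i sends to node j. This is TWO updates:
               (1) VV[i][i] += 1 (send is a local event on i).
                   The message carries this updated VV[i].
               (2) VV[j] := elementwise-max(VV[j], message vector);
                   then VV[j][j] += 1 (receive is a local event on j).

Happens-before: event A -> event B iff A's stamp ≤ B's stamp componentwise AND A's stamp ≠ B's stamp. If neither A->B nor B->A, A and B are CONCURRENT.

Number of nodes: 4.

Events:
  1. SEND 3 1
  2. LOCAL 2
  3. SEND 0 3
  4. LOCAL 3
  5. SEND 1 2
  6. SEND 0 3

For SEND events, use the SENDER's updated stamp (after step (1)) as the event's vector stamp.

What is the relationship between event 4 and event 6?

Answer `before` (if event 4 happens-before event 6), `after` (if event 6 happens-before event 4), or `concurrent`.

Answer: concurrent

Derivation:
Initial: VV[0]=[0, 0, 0, 0]
Initial: VV[1]=[0, 0, 0, 0]
Initial: VV[2]=[0, 0, 0, 0]
Initial: VV[3]=[0, 0, 0, 0]
Event 1: SEND 3->1: VV[3][3]++ -> VV[3]=[0, 0, 0, 1], msg_vec=[0, 0, 0, 1]; VV[1]=max(VV[1],msg_vec) then VV[1][1]++ -> VV[1]=[0, 1, 0, 1]
Event 2: LOCAL 2: VV[2][2]++ -> VV[2]=[0, 0, 1, 0]
Event 3: SEND 0->3: VV[0][0]++ -> VV[0]=[1, 0, 0, 0], msg_vec=[1, 0, 0, 0]; VV[3]=max(VV[3],msg_vec) then VV[3][3]++ -> VV[3]=[1, 0, 0, 2]
Event 4: LOCAL 3: VV[3][3]++ -> VV[3]=[1, 0, 0, 3]
Event 5: SEND 1->2: VV[1][1]++ -> VV[1]=[0, 2, 0, 1], msg_vec=[0, 2, 0, 1]; VV[2]=max(VV[2],msg_vec) then VV[2][2]++ -> VV[2]=[0, 2, 2, 1]
Event 6: SEND 0->3: VV[0][0]++ -> VV[0]=[2, 0, 0, 0], msg_vec=[2, 0, 0, 0]; VV[3]=max(VV[3],msg_vec) then VV[3][3]++ -> VV[3]=[2, 0, 0, 4]
Event 4 stamp: [1, 0, 0, 3]
Event 6 stamp: [2, 0, 0, 0]
[1, 0, 0, 3] <= [2, 0, 0, 0]? False
[2, 0, 0, 0] <= [1, 0, 0, 3]? False
Relation: concurrent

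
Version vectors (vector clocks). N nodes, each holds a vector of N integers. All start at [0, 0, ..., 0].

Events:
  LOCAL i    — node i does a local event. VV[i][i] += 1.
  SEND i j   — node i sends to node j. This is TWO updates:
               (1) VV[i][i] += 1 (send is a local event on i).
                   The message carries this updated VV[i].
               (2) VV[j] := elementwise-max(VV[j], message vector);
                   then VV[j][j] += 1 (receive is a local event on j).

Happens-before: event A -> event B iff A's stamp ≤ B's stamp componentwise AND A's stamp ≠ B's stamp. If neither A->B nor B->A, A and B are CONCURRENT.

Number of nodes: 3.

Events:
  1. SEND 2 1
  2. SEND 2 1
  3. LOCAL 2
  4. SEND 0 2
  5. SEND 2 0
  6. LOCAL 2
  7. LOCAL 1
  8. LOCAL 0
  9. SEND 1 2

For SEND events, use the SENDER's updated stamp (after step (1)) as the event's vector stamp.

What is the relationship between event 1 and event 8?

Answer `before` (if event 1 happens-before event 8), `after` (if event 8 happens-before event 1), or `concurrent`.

Initial: VV[0]=[0, 0, 0]
Initial: VV[1]=[0, 0, 0]
Initial: VV[2]=[0, 0, 0]
Event 1: SEND 2->1: VV[2][2]++ -> VV[2]=[0, 0, 1], msg_vec=[0, 0, 1]; VV[1]=max(VV[1],msg_vec) then VV[1][1]++ -> VV[1]=[0, 1, 1]
Event 2: SEND 2->1: VV[2][2]++ -> VV[2]=[0, 0, 2], msg_vec=[0, 0, 2]; VV[1]=max(VV[1],msg_vec) then VV[1][1]++ -> VV[1]=[0, 2, 2]
Event 3: LOCAL 2: VV[2][2]++ -> VV[2]=[0, 0, 3]
Event 4: SEND 0->2: VV[0][0]++ -> VV[0]=[1, 0, 0], msg_vec=[1, 0, 0]; VV[2]=max(VV[2],msg_vec) then VV[2][2]++ -> VV[2]=[1, 0, 4]
Event 5: SEND 2->0: VV[2][2]++ -> VV[2]=[1, 0, 5], msg_vec=[1, 0, 5]; VV[0]=max(VV[0],msg_vec) then VV[0][0]++ -> VV[0]=[2, 0, 5]
Event 6: LOCAL 2: VV[2][2]++ -> VV[2]=[1, 0, 6]
Event 7: LOCAL 1: VV[1][1]++ -> VV[1]=[0, 3, 2]
Event 8: LOCAL 0: VV[0][0]++ -> VV[0]=[3, 0, 5]
Event 9: SEND 1->2: VV[1][1]++ -> VV[1]=[0, 4, 2], msg_vec=[0, 4, 2]; VV[2]=max(VV[2],msg_vec) then VV[2][2]++ -> VV[2]=[1, 4, 7]
Event 1 stamp: [0, 0, 1]
Event 8 stamp: [3, 0, 5]
[0, 0, 1] <= [3, 0, 5]? True
[3, 0, 5] <= [0, 0, 1]? False
Relation: before

Answer: before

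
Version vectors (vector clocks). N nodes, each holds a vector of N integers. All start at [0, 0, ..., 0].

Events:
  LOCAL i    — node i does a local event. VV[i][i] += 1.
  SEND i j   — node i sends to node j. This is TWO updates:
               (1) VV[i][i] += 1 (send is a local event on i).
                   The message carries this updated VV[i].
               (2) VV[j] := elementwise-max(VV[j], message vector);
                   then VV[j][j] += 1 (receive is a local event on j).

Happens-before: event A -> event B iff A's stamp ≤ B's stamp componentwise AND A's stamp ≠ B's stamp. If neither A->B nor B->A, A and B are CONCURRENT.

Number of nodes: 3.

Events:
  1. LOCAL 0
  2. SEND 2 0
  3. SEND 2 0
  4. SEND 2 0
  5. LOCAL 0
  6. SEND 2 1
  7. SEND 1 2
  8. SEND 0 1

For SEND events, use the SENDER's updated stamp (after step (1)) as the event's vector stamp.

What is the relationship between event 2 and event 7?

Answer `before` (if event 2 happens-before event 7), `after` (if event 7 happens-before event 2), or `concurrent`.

Answer: before

Derivation:
Initial: VV[0]=[0, 0, 0]
Initial: VV[1]=[0, 0, 0]
Initial: VV[2]=[0, 0, 0]
Event 1: LOCAL 0: VV[0][0]++ -> VV[0]=[1, 0, 0]
Event 2: SEND 2->0: VV[2][2]++ -> VV[2]=[0, 0, 1], msg_vec=[0, 0, 1]; VV[0]=max(VV[0],msg_vec) then VV[0][0]++ -> VV[0]=[2, 0, 1]
Event 3: SEND 2->0: VV[2][2]++ -> VV[2]=[0, 0, 2], msg_vec=[0, 0, 2]; VV[0]=max(VV[0],msg_vec) then VV[0][0]++ -> VV[0]=[3, 0, 2]
Event 4: SEND 2->0: VV[2][2]++ -> VV[2]=[0, 0, 3], msg_vec=[0, 0, 3]; VV[0]=max(VV[0],msg_vec) then VV[0][0]++ -> VV[0]=[4, 0, 3]
Event 5: LOCAL 0: VV[0][0]++ -> VV[0]=[5, 0, 3]
Event 6: SEND 2->1: VV[2][2]++ -> VV[2]=[0, 0, 4], msg_vec=[0, 0, 4]; VV[1]=max(VV[1],msg_vec) then VV[1][1]++ -> VV[1]=[0, 1, 4]
Event 7: SEND 1->2: VV[1][1]++ -> VV[1]=[0, 2, 4], msg_vec=[0, 2, 4]; VV[2]=max(VV[2],msg_vec) then VV[2][2]++ -> VV[2]=[0, 2, 5]
Event 8: SEND 0->1: VV[0][0]++ -> VV[0]=[6, 0, 3], msg_vec=[6, 0, 3]; VV[1]=max(VV[1],msg_vec) then VV[1][1]++ -> VV[1]=[6, 3, 4]
Event 2 stamp: [0, 0, 1]
Event 7 stamp: [0, 2, 4]
[0, 0, 1] <= [0, 2, 4]? True
[0, 2, 4] <= [0, 0, 1]? False
Relation: before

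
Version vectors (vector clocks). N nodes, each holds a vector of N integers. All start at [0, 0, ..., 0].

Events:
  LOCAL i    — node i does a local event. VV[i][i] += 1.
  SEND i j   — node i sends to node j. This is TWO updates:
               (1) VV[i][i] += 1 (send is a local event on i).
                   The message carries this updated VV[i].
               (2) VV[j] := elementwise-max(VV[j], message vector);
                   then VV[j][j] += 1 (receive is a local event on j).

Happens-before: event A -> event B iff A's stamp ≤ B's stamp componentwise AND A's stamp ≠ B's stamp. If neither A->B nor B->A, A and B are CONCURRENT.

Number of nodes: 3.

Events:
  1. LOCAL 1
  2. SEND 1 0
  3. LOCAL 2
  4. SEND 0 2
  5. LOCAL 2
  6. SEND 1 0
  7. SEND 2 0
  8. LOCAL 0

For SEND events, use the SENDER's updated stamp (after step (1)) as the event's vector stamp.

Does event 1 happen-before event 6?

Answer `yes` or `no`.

Answer: yes

Derivation:
Initial: VV[0]=[0, 0, 0]
Initial: VV[1]=[0, 0, 0]
Initial: VV[2]=[0, 0, 0]
Event 1: LOCAL 1: VV[1][1]++ -> VV[1]=[0, 1, 0]
Event 2: SEND 1->0: VV[1][1]++ -> VV[1]=[0, 2, 0], msg_vec=[0, 2, 0]; VV[0]=max(VV[0],msg_vec) then VV[0][0]++ -> VV[0]=[1, 2, 0]
Event 3: LOCAL 2: VV[2][2]++ -> VV[2]=[0, 0, 1]
Event 4: SEND 0->2: VV[0][0]++ -> VV[0]=[2, 2, 0], msg_vec=[2, 2, 0]; VV[2]=max(VV[2],msg_vec) then VV[2][2]++ -> VV[2]=[2, 2, 2]
Event 5: LOCAL 2: VV[2][2]++ -> VV[2]=[2, 2, 3]
Event 6: SEND 1->0: VV[1][1]++ -> VV[1]=[0, 3, 0], msg_vec=[0, 3, 0]; VV[0]=max(VV[0],msg_vec) then VV[0][0]++ -> VV[0]=[3, 3, 0]
Event 7: SEND 2->0: VV[2][2]++ -> VV[2]=[2, 2, 4], msg_vec=[2, 2, 4]; VV[0]=max(VV[0],msg_vec) then VV[0][0]++ -> VV[0]=[4, 3, 4]
Event 8: LOCAL 0: VV[0][0]++ -> VV[0]=[5, 3, 4]
Event 1 stamp: [0, 1, 0]
Event 6 stamp: [0, 3, 0]
[0, 1, 0] <= [0, 3, 0]? True. Equal? False. Happens-before: True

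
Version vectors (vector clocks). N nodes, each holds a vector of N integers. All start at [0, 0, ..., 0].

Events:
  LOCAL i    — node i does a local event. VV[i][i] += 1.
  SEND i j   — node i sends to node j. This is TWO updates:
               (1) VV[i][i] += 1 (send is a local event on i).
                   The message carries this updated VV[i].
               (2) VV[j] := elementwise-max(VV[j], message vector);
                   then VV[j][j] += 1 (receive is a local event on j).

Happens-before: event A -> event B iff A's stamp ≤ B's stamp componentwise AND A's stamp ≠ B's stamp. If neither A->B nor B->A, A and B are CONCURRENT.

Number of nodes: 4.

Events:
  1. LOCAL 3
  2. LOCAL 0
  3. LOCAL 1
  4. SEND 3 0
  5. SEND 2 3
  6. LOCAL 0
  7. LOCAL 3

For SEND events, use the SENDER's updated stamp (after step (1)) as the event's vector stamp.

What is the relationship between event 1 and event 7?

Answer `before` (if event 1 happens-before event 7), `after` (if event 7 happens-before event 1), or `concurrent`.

Initial: VV[0]=[0, 0, 0, 0]
Initial: VV[1]=[0, 0, 0, 0]
Initial: VV[2]=[0, 0, 0, 0]
Initial: VV[3]=[0, 0, 0, 0]
Event 1: LOCAL 3: VV[3][3]++ -> VV[3]=[0, 0, 0, 1]
Event 2: LOCAL 0: VV[0][0]++ -> VV[0]=[1, 0, 0, 0]
Event 3: LOCAL 1: VV[1][1]++ -> VV[1]=[0, 1, 0, 0]
Event 4: SEND 3->0: VV[3][3]++ -> VV[3]=[0, 0, 0, 2], msg_vec=[0, 0, 0, 2]; VV[0]=max(VV[0],msg_vec) then VV[0][0]++ -> VV[0]=[2, 0, 0, 2]
Event 5: SEND 2->3: VV[2][2]++ -> VV[2]=[0, 0, 1, 0], msg_vec=[0, 0, 1, 0]; VV[3]=max(VV[3],msg_vec) then VV[3][3]++ -> VV[3]=[0, 0, 1, 3]
Event 6: LOCAL 0: VV[0][0]++ -> VV[0]=[3, 0, 0, 2]
Event 7: LOCAL 3: VV[3][3]++ -> VV[3]=[0, 0, 1, 4]
Event 1 stamp: [0, 0, 0, 1]
Event 7 stamp: [0, 0, 1, 4]
[0, 0, 0, 1] <= [0, 0, 1, 4]? True
[0, 0, 1, 4] <= [0, 0, 0, 1]? False
Relation: before

Answer: before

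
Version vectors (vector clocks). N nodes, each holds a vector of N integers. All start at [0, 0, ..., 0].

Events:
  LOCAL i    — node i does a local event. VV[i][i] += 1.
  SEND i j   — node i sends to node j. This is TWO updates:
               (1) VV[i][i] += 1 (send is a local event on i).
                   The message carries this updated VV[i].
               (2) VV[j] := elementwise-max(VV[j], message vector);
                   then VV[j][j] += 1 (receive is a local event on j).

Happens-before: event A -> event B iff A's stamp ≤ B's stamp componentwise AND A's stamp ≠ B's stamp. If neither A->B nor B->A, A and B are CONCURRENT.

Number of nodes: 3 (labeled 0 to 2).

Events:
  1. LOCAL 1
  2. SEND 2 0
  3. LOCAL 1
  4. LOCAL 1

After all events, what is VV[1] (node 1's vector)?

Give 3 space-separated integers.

Answer: 0 3 0

Derivation:
Initial: VV[0]=[0, 0, 0]
Initial: VV[1]=[0, 0, 0]
Initial: VV[2]=[0, 0, 0]
Event 1: LOCAL 1: VV[1][1]++ -> VV[1]=[0, 1, 0]
Event 2: SEND 2->0: VV[2][2]++ -> VV[2]=[0, 0, 1], msg_vec=[0, 0, 1]; VV[0]=max(VV[0],msg_vec) then VV[0][0]++ -> VV[0]=[1, 0, 1]
Event 3: LOCAL 1: VV[1][1]++ -> VV[1]=[0, 2, 0]
Event 4: LOCAL 1: VV[1][1]++ -> VV[1]=[0, 3, 0]
Final vectors: VV[0]=[1, 0, 1]; VV[1]=[0, 3, 0]; VV[2]=[0, 0, 1]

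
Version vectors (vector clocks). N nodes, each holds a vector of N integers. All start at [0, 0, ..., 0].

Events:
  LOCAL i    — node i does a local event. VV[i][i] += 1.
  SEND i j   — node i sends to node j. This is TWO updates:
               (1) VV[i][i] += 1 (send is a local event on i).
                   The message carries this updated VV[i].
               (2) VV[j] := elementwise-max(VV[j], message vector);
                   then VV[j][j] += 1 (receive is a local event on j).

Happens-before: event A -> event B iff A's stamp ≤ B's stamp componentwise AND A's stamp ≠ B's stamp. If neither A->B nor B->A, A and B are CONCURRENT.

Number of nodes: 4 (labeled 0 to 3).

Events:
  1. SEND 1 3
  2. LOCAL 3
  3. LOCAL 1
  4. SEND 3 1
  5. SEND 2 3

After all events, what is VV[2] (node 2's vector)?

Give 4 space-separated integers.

Initial: VV[0]=[0, 0, 0, 0]
Initial: VV[1]=[0, 0, 0, 0]
Initial: VV[2]=[0, 0, 0, 0]
Initial: VV[3]=[0, 0, 0, 0]
Event 1: SEND 1->3: VV[1][1]++ -> VV[1]=[0, 1, 0, 0], msg_vec=[0, 1, 0, 0]; VV[3]=max(VV[3],msg_vec) then VV[3][3]++ -> VV[3]=[0, 1, 0, 1]
Event 2: LOCAL 3: VV[3][3]++ -> VV[3]=[0, 1, 0, 2]
Event 3: LOCAL 1: VV[1][1]++ -> VV[1]=[0, 2, 0, 0]
Event 4: SEND 3->1: VV[3][3]++ -> VV[3]=[0, 1, 0, 3], msg_vec=[0, 1, 0, 3]; VV[1]=max(VV[1],msg_vec) then VV[1][1]++ -> VV[1]=[0, 3, 0, 3]
Event 5: SEND 2->3: VV[2][2]++ -> VV[2]=[0, 0, 1, 0], msg_vec=[0, 0, 1, 0]; VV[3]=max(VV[3],msg_vec) then VV[3][3]++ -> VV[3]=[0, 1, 1, 4]
Final vectors: VV[0]=[0, 0, 0, 0]; VV[1]=[0, 3, 0, 3]; VV[2]=[0, 0, 1, 0]; VV[3]=[0, 1, 1, 4]

Answer: 0 0 1 0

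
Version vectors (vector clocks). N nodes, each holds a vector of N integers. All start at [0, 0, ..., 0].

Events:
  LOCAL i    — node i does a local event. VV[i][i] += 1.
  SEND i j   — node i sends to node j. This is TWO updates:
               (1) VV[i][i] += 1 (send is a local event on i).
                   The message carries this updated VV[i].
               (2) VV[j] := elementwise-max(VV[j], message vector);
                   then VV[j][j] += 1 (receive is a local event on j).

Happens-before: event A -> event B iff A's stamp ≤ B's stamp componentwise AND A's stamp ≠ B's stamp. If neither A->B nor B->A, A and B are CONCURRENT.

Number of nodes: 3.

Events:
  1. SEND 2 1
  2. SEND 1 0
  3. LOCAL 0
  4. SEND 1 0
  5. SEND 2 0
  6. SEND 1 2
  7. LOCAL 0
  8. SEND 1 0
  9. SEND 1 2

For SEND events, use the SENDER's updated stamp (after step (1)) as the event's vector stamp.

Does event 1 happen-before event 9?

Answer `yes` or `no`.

Answer: yes

Derivation:
Initial: VV[0]=[0, 0, 0]
Initial: VV[1]=[0, 0, 0]
Initial: VV[2]=[0, 0, 0]
Event 1: SEND 2->1: VV[2][2]++ -> VV[2]=[0, 0, 1], msg_vec=[0, 0, 1]; VV[1]=max(VV[1],msg_vec) then VV[1][1]++ -> VV[1]=[0, 1, 1]
Event 2: SEND 1->0: VV[1][1]++ -> VV[1]=[0, 2, 1], msg_vec=[0, 2, 1]; VV[0]=max(VV[0],msg_vec) then VV[0][0]++ -> VV[0]=[1, 2, 1]
Event 3: LOCAL 0: VV[0][0]++ -> VV[0]=[2, 2, 1]
Event 4: SEND 1->0: VV[1][1]++ -> VV[1]=[0, 3, 1], msg_vec=[0, 3, 1]; VV[0]=max(VV[0],msg_vec) then VV[0][0]++ -> VV[0]=[3, 3, 1]
Event 5: SEND 2->0: VV[2][2]++ -> VV[2]=[0, 0, 2], msg_vec=[0, 0, 2]; VV[0]=max(VV[0],msg_vec) then VV[0][0]++ -> VV[0]=[4, 3, 2]
Event 6: SEND 1->2: VV[1][1]++ -> VV[1]=[0, 4, 1], msg_vec=[0, 4, 1]; VV[2]=max(VV[2],msg_vec) then VV[2][2]++ -> VV[2]=[0, 4, 3]
Event 7: LOCAL 0: VV[0][0]++ -> VV[0]=[5, 3, 2]
Event 8: SEND 1->0: VV[1][1]++ -> VV[1]=[0, 5, 1], msg_vec=[0, 5, 1]; VV[0]=max(VV[0],msg_vec) then VV[0][0]++ -> VV[0]=[6, 5, 2]
Event 9: SEND 1->2: VV[1][1]++ -> VV[1]=[0, 6, 1], msg_vec=[0, 6, 1]; VV[2]=max(VV[2],msg_vec) then VV[2][2]++ -> VV[2]=[0, 6, 4]
Event 1 stamp: [0, 0, 1]
Event 9 stamp: [0, 6, 1]
[0, 0, 1] <= [0, 6, 1]? True. Equal? False. Happens-before: True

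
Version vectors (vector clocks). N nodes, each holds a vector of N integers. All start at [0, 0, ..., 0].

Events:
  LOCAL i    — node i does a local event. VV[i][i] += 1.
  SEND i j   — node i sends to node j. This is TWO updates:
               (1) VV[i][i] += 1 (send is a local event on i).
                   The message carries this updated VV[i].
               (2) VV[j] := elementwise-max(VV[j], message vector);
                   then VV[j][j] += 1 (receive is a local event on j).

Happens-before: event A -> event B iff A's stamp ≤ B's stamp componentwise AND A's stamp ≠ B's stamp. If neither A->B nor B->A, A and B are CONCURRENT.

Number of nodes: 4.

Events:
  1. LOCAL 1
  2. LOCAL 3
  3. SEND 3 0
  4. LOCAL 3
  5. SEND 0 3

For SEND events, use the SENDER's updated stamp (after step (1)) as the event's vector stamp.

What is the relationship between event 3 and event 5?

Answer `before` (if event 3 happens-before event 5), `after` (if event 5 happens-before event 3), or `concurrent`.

Answer: before

Derivation:
Initial: VV[0]=[0, 0, 0, 0]
Initial: VV[1]=[0, 0, 0, 0]
Initial: VV[2]=[0, 0, 0, 0]
Initial: VV[3]=[0, 0, 0, 0]
Event 1: LOCAL 1: VV[1][1]++ -> VV[1]=[0, 1, 0, 0]
Event 2: LOCAL 3: VV[3][3]++ -> VV[3]=[0, 0, 0, 1]
Event 3: SEND 3->0: VV[3][3]++ -> VV[3]=[0, 0, 0, 2], msg_vec=[0, 0, 0, 2]; VV[0]=max(VV[0],msg_vec) then VV[0][0]++ -> VV[0]=[1, 0, 0, 2]
Event 4: LOCAL 3: VV[3][3]++ -> VV[3]=[0, 0, 0, 3]
Event 5: SEND 0->3: VV[0][0]++ -> VV[0]=[2, 0, 0, 2], msg_vec=[2, 0, 0, 2]; VV[3]=max(VV[3],msg_vec) then VV[3][3]++ -> VV[3]=[2, 0, 0, 4]
Event 3 stamp: [0, 0, 0, 2]
Event 5 stamp: [2, 0, 0, 2]
[0, 0, 0, 2] <= [2, 0, 0, 2]? True
[2, 0, 0, 2] <= [0, 0, 0, 2]? False
Relation: before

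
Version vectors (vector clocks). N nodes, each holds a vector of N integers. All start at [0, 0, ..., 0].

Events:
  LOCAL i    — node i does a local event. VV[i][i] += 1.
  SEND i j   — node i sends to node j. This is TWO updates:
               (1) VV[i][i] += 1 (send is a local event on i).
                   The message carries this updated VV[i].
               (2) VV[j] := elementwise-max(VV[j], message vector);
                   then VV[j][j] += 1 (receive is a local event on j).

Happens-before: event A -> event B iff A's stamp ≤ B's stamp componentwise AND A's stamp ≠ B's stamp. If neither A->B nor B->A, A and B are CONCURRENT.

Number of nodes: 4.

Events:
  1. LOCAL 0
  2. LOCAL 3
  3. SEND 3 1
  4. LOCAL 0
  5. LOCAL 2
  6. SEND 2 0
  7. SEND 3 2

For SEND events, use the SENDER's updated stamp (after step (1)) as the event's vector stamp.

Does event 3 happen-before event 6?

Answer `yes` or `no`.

Answer: no

Derivation:
Initial: VV[0]=[0, 0, 0, 0]
Initial: VV[1]=[0, 0, 0, 0]
Initial: VV[2]=[0, 0, 0, 0]
Initial: VV[3]=[0, 0, 0, 0]
Event 1: LOCAL 0: VV[0][0]++ -> VV[0]=[1, 0, 0, 0]
Event 2: LOCAL 3: VV[3][3]++ -> VV[3]=[0, 0, 0, 1]
Event 3: SEND 3->1: VV[3][3]++ -> VV[3]=[0, 0, 0, 2], msg_vec=[0, 0, 0, 2]; VV[1]=max(VV[1],msg_vec) then VV[1][1]++ -> VV[1]=[0, 1, 0, 2]
Event 4: LOCAL 0: VV[0][0]++ -> VV[0]=[2, 0, 0, 0]
Event 5: LOCAL 2: VV[2][2]++ -> VV[2]=[0, 0, 1, 0]
Event 6: SEND 2->0: VV[2][2]++ -> VV[2]=[0, 0, 2, 0], msg_vec=[0, 0, 2, 0]; VV[0]=max(VV[0],msg_vec) then VV[0][0]++ -> VV[0]=[3, 0, 2, 0]
Event 7: SEND 3->2: VV[3][3]++ -> VV[3]=[0, 0, 0, 3], msg_vec=[0, 0, 0, 3]; VV[2]=max(VV[2],msg_vec) then VV[2][2]++ -> VV[2]=[0, 0, 3, 3]
Event 3 stamp: [0, 0, 0, 2]
Event 6 stamp: [0, 0, 2, 0]
[0, 0, 0, 2] <= [0, 0, 2, 0]? False. Equal? False. Happens-before: False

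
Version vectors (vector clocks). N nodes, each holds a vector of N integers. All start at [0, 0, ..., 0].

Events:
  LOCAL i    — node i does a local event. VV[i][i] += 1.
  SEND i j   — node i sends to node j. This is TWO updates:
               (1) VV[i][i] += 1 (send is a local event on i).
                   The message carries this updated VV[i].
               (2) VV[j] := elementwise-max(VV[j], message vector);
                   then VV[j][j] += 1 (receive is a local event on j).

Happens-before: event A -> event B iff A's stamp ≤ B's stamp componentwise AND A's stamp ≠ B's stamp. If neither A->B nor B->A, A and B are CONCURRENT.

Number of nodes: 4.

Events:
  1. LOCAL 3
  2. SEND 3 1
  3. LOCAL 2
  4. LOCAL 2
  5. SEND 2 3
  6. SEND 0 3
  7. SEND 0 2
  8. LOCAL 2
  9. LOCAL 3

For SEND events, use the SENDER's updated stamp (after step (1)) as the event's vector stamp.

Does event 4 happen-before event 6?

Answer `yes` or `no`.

Initial: VV[0]=[0, 0, 0, 0]
Initial: VV[1]=[0, 0, 0, 0]
Initial: VV[2]=[0, 0, 0, 0]
Initial: VV[3]=[0, 0, 0, 0]
Event 1: LOCAL 3: VV[3][3]++ -> VV[3]=[0, 0, 0, 1]
Event 2: SEND 3->1: VV[3][3]++ -> VV[3]=[0, 0, 0, 2], msg_vec=[0, 0, 0, 2]; VV[1]=max(VV[1],msg_vec) then VV[1][1]++ -> VV[1]=[0, 1, 0, 2]
Event 3: LOCAL 2: VV[2][2]++ -> VV[2]=[0, 0, 1, 0]
Event 4: LOCAL 2: VV[2][2]++ -> VV[2]=[0, 0, 2, 0]
Event 5: SEND 2->3: VV[2][2]++ -> VV[2]=[0, 0, 3, 0], msg_vec=[0, 0, 3, 0]; VV[3]=max(VV[3],msg_vec) then VV[3][3]++ -> VV[3]=[0, 0, 3, 3]
Event 6: SEND 0->3: VV[0][0]++ -> VV[0]=[1, 0, 0, 0], msg_vec=[1, 0, 0, 0]; VV[3]=max(VV[3],msg_vec) then VV[3][3]++ -> VV[3]=[1, 0, 3, 4]
Event 7: SEND 0->2: VV[0][0]++ -> VV[0]=[2, 0, 0, 0], msg_vec=[2, 0, 0, 0]; VV[2]=max(VV[2],msg_vec) then VV[2][2]++ -> VV[2]=[2, 0, 4, 0]
Event 8: LOCAL 2: VV[2][2]++ -> VV[2]=[2, 0, 5, 0]
Event 9: LOCAL 3: VV[3][3]++ -> VV[3]=[1, 0, 3, 5]
Event 4 stamp: [0, 0, 2, 0]
Event 6 stamp: [1, 0, 0, 0]
[0, 0, 2, 0] <= [1, 0, 0, 0]? False. Equal? False. Happens-before: False

Answer: no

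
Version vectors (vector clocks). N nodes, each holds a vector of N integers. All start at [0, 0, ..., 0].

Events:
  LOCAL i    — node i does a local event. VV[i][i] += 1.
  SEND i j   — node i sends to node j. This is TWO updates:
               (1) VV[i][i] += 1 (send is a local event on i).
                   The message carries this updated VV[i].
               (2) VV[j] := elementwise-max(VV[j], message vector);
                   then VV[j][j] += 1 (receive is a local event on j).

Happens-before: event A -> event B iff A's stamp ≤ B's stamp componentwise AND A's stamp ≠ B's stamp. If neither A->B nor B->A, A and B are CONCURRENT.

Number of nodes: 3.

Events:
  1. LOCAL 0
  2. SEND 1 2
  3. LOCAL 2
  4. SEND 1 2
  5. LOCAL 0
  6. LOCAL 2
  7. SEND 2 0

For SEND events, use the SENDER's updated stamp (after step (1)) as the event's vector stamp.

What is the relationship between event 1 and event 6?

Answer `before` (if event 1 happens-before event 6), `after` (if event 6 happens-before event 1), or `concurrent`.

Initial: VV[0]=[0, 0, 0]
Initial: VV[1]=[0, 0, 0]
Initial: VV[2]=[0, 0, 0]
Event 1: LOCAL 0: VV[0][0]++ -> VV[0]=[1, 0, 0]
Event 2: SEND 1->2: VV[1][1]++ -> VV[1]=[0, 1, 0], msg_vec=[0, 1, 0]; VV[2]=max(VV[2],msg_vec) then VV[2][2]++ -> VV[2]=[0, 1, 1]
Event 3: LOCAL 2: VV[2][2]++ -> VV[2]=[0, 1, 2]
Event 4: SEND 1->2: VV[1][1]++ -> VV[1]=[0, 2, 0], msg_vec=[0, 2, 0]; VV[2]=max(VV[2],msg_vec) then VV[2][2]++ -> VV[2]=[0, 2, 3]
Event 5: LOCAL 0: VV[0][0]++ -> VV[0]=[2, 0, 0]
Event 6: LOCAL 2: VV[2][2]++ -> VV[2]=[0, 2, 4]
Event 7: SEND 2->0: VV[2][2]++ -> VV[2]=[0, 2, 5], msg_vec=[0, 2, 5]; VV[0]=max(VV[0],msg_vec) then VV[0][0]++ -> VV[0]=[3, 2, 5]
Event 1 stamp: [1, 0, 0]
Event 6 stamp: [0, 2, 4]
[1, 0, 0] <= [0, 2, 4]? False
[0, 2, 4] <= [1, 0, 0]? False
Relation: concurrent

Answer: concurrent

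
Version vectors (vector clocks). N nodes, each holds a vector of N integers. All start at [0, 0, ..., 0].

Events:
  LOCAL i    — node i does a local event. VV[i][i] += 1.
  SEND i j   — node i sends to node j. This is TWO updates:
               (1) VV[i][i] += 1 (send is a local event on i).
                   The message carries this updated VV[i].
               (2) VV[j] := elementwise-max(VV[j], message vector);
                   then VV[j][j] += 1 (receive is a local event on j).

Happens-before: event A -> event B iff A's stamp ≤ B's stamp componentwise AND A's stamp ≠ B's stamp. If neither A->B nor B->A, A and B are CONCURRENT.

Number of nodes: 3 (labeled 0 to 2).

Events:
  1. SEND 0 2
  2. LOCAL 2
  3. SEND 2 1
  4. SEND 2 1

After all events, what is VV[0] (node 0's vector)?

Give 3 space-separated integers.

Initial: VV[0]=[0, 0, 0]
Initial: VV[1]=[0, 0, 0]
Initial: VV[2]=[0, 0, 0]
Event 1: SEND 0->2: VV[0][0]++ -> VV[0]=[1, 0, 0], msg_vec=[1, 0, 0]; VV[2]=max(VV[2],msg_vec) then VV[2][2]++ -> VV[2]=[1, 0, 1]
Event 2: LOCAL 2: VV[2][2]++ -> VV[2]=[1, 0, 2]
Event 3: SEND 2->1: VV[2][2]++ -> VV[2]=[1, 0, 3], msg_vec=[1, 0, 3]; VV[1]=max(VV[1],msg_vec) then VV[1][1]++ -> VV[1]=[1, 1, 3]
Event 4: SEND 2->1: VV[2][2]++ -> VV[2]=[1, 0, 4], msg_vec=[1, 0, 4]; VV[1]=max(VV[1],msg_vec) then VV[1][1]++ -> VV[1]=[1, 2, 4]
Final vectors: VV[0]=[1, 0, 0]; VV[1]=[1, 2, 4]; VV[2]=[1, 0, 4]

Answer: 1 0 0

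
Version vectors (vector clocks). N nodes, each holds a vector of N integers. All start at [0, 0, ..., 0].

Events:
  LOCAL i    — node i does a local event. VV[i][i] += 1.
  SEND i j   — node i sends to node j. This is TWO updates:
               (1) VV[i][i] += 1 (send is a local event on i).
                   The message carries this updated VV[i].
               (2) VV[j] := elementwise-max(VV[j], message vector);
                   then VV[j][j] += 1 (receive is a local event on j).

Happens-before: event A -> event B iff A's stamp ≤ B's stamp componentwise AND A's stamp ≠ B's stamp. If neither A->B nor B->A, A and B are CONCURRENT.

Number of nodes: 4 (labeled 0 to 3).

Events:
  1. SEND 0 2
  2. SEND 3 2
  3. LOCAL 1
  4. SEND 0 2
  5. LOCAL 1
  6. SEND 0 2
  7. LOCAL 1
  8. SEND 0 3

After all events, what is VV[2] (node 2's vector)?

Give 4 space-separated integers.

Initial: VV[0]=[0, 0, 0, 0]
Initial: VV[1]=[0, 0, 0, 0]
Initial: VV[2]=[0, 0, 0, 0]
Initial: VV[3]=[0, 0, 0, 0]
Event 1: SEND 0->2: VV[0][0]++ -> VV[0]=[1, 0, 0, 0], msg_vec=[1, 0, 0, 0]; VV[2]=max(VV[2],msg_vec) then VV[2][2]++ -> VV[2]=[1, 0, 1, 0]
Event 2: SEND 3->2: VV[3][3]++ -> VV[3]=[0, 0, 0, 1], msg_vec=[0, 0, 0, 1]; VV[2]=max(VV[2],msg_vec) then VV[2][2]++ -> VV[2]=[1, 0, 2, 1]
Event 3: LOCAL 1: VV[1][1]++ -> VV[1]=[0, 1, 0, 0]
Event 4: SEND 0->2: VV[0][0]++ -> VV[0]=[2, 0, 0, 0], msg_vec=[2, 0, 0, 0]; VV[2]=max(VV[2],msg_vec) then VV[2][2]++ -> VV[2]=[2, 0, 3, 1]
Event 5: LOCAL 1: VV[1][1]++ -> VV[1]=[0, 2, 0, 0]
Event 6: SEND 0->2: VV[0][0]++ -> VV[0]=[3, 0, 0, 0], msg_vec=[3, 0, 0, 0]; VV[2]=max(VV[2],msg_vec) then VV[2][2]++ -> VV[2]=[3, 0, 4, 1]
Event 7: LOCAL 1: VV[1][1]++ -> VV[1]=[0, 3, 0, 0]
Event 8: SEND 0->3: VV[0][0]++ -> VV[0]=[4, 0, 0, 0], msg_vec=[4, 0, 0, 0]; VV[3]=max(VV[3],msg_vec) then VV[3][3]++ -> VV[3]=[4, 0, 0, 2]
Final vectors: VV[0]=[4, 0, 0, 0]; VV[1]=[0, 3, 0, 0]; VV[2]=[3, 0, 4, 1]; VV[3]=[4, 0, 0, 2]

Answer: 3 0 4 1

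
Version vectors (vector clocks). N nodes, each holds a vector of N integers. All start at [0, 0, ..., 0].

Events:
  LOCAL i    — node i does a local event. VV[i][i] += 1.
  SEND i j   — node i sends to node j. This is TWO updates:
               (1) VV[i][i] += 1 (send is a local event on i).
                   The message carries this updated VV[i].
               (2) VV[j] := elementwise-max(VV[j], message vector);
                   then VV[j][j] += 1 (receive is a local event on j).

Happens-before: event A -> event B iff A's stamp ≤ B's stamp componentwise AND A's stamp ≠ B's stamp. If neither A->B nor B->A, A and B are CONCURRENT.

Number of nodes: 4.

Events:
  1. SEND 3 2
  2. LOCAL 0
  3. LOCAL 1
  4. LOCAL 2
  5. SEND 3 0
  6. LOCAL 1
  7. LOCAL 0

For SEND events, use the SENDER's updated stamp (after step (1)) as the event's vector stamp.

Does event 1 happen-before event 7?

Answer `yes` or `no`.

Answer: yes

Derivation:
Initial: VV[0]=[0, 0, 0, 0]
Initial: VV[1]=[0, 0, 0, 0]
Initial: VV[2]=[0, 0, 0, 0]
Initial: VV[3]=[0, 0, 0, 0]
Event 1: SEND 3->2: VV[3][3]++ -> VV[3]=[0, 0, 0, 1], msg_vec=[0, 0, 0, 1]; VV[2]=max(VV[2],msg_vec) then VV[2][2]++ -> VV[2]=[0, 0, 1, 1]
Event 2: LOCAL 0: VV[0][0]++ -> VV[0]=[1, 0, 0, 0]
Event 3: LOCAL 1: VV[1][1]++ -> VV[1]=[0, 1, 0, 0]
Event 4: LOCAL 2: VV[2][2]++ -> VV[2]=[0, 0, 2, 1]
Event 5: SEND 3->0: VV[3][3]++ -> VV[3]=[0, 0, 0, 2], msg_vec=[0, 0, 0, 2]; VV[0]=max(VV[0],msg_vec) then VV[0][0]++ -> VV[0]=[2, 0, 0, 2]
Event 6: LOCAL 1: VV[1][1]++ -> VV[1]=[0, 2, 0, 0]
Event 7: LOCAL 0: VV[0][0]++ -> VV[0]=[3, 0, 0, 2]
Event 1 stamp: [0, 0, 0, 1]
Event 7 stamp: [3, 0, 0, 2]
[0, 0, 0, 1] <= [3, 0, 0, 2]? True. Equal? False. Happens-before: True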